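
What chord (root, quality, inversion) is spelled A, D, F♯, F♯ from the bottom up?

The pitch classes A, D, F# arrange in thirds as D–F#–A: a D major triad.
A is the fifth of D major; fifth in the bass means second inversion (figured bass 6/4).

D major, second inversion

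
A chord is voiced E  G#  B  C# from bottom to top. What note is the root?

C#

E, G#, B, C# are the tones of a C# minor seventh chord (C#–E–G#–B), making C# the root.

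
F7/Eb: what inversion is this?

F7/Eb means F dominant seventh with Eb in the bass. Eb is the seventh of F dominant seventh (F–A–C–Eb), so this is third inversion.

third inversion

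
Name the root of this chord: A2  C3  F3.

The distinct letter names are A, C, F. Arranged as a stack of thirds they read F–A–C, so F is the root (an F major triad).

F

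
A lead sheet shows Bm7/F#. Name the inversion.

Bm7/F# means B minor seventh with F# in the bass. F# is the fifth of B minor seventh (B–D–F#–A), so this is second inversion.

second inversion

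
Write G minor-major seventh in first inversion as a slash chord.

Gm(maj7)/Bb

First inversion of G minor-major seventh has the third (Bb) in the bass. As a slash chord: Gm(maj7)/Bb.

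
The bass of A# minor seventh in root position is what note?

A#

The root of A# minor seventh (A#–C#–E#–G#) is A#; that is the bass in root position.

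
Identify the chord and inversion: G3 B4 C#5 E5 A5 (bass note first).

A dominant ninth, third inversion

The distinct note names are G, B, C#, E, A. Stacked in thirds they read A–C#–E–G–B, which is a dominant ninth chord on A.
G is the seventh of A dominant ninth; seventh in the bass means third inversion.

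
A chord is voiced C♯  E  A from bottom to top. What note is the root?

A

The distinct letter names are C#, E, A. Arranged as a stack of thirds they read A–C#–E, so A is the root (an A major triad).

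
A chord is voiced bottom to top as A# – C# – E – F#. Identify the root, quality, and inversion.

The pitch classes A#, C#, E, F# arrange in thirds as F#–A#–C#–E: an F# dominant seventh chord.
With the third (A#) in the bass, the chord is in first inversion (figured bass 6/5).

F# dominant seventh, first inversion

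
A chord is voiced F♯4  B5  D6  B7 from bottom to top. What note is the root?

B

F#, B, D are the tones of a B minor triad (B–D–F#), making B the root.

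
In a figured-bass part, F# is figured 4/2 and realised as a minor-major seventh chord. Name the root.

G

The figures 4/2 mean the seventh of the chord is in the bass. If F# is the seventh of a minor-major seventh chord, the root is G (chord tones G–Bb–D–F#).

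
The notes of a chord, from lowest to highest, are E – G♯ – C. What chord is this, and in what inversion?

C augmented, first inversion

The distinct note names are E, G#, C. Stacked in thirds they read C–E–G#, which is an augmented triad on C.
E is the third of C augmented; third in the bass means first inversion (figured bass 6).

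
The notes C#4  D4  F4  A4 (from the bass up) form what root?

D

The distinct letter names are C#, D, F, A. Arranged as a stack of thirds they read D–F–A–C#, so D is the root (a D minor-major seventh chord).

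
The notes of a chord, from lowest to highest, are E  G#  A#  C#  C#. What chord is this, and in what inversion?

The distinct note names are E, G#, A#, C#. Stacked in thirds they read A#–C#–E–G#, which is a half-diminished seventh chord on A#.
With the fifth (E) in the bass, the chord is in second inversion (figured bass 4/3).

A# half-diminished seventh, second inversion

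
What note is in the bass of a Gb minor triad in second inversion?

The fifth of Gb minor (Gb–Bbb–Db) is Db; that is the bass in second inversion.

Db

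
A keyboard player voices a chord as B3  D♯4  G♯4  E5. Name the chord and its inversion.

E major seventh, second inversion

The pitch classes B, D#, G#, E arrange in thirds as E–G#–B–D#: an E major seventh chord.
B is the fifth of E major seventh; fifth in the bass means second inversion (figured bass 4/3).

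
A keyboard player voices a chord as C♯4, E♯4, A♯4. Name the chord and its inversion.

A# minor, first inversion

The pitch classes C#, E#, A# arrange in thirds as A#–C#–E#: an A# minor triad.
The lowest note is C#, the third of the chord, so this is first inversion (figured bass 6).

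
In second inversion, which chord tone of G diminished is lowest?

The fifth of G diminished (G–Bb–Db) is Db; that is the bass in second inversion.

Db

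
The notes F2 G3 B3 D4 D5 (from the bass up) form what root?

F, G, B, D are the tones of a G dominant seventh chord (G–B–D–F), making G the root.

G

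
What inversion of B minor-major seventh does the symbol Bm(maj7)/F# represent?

Bm(maj7)/F# means B minor-major seventh with F# in the bass. F# is the fifth of B minor-major seventh (B–D–F#–A#), so this is second inversion.

second inversion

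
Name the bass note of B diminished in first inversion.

D

B diminished is B–D–F. First inversion places the third in the bass: D.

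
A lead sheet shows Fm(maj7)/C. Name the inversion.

Fm(maj7)/C means F minor-major seventh with C in the bass. C is the fifth of F minor-major seventh (F–Ab–C–E), so this is second inversion.

second inversion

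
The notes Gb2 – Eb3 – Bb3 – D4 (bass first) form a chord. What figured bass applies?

The notes Gb, Eb, Bb, D stack in thirds as Eb–Gb–Bb–D — an Eb minor-major seventh chord. The bass Gb is the third, so this is first inversion: figured 6/5.

6/5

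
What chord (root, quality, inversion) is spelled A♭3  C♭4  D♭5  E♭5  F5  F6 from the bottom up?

Reducing to letter names: Ab, Cb, Db, Eb, F. These stack in thirds as Db–F–Ab–Cb–Eb — a Db dominant ninth chord.
With the fifth (Ab) in the bass, the chord is in second inversion.

Db dominant ninth, second inversion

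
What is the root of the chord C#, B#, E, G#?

Reordering C#, B#, E, G# into stacked thirds gives C#–E–G#–B#; the bottom of that stack, C#, is the root.

C#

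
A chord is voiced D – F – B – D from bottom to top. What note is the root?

Reordering D, F, B into stacked thirds gives B–D–F; the bottom of that stack, B, is the root.

B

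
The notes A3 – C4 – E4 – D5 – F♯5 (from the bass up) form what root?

D

The distinct letter names are A, C, E, D, F#. Arranged as a stack of thirds they read D–F#–A–C–E, so D is the root (a D dominant ninth chord).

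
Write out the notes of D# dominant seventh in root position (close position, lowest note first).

D#, F##, A#, C#

D# dominant seventh is D#–F##–A#–C#. Root position puts the root (D#) in the bass, with the remaining tones above: D#, F##, A#, C#.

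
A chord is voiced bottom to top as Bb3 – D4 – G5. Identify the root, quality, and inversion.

G minor, first inversion

The pitch classes Bb, D, G arrange in thirds as G–Bb–D: a G minor triad.
Bb is the third of G minor; third in the bass means first inversion (figured bass 6).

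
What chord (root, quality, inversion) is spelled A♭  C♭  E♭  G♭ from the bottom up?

Ab minor seventh, root position

The pitch classes Ab, Cb, Eb, Gb arrange in thirds as Ab–Cb–Eb–Gb: an Ab minor seventh chord.
Ab is the root of Ab minor seventh; root in the bass means root position (figured bass 7).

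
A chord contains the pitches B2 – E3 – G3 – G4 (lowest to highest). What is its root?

E

Reordering B, E, G into stacked thirds gives E–G–B; the bottom of that stack, E, is the root.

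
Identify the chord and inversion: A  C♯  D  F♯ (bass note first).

The pitch classes A, C#, D, F# arrange in thirds as D–F#–A–C#: a D major seventh chord.
The lowest note is A, the fifth of the chord, so this is second inversion (figured bass 4/3).

D major seventh, second inversion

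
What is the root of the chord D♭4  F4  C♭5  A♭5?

Db

Db, F, Cb, Ab are the tones of a Db dominant seventh chord (Db–F–Ab–Cb), making Db the root.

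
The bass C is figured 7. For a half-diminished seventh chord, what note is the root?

The figures 7 mean the root of the chord is in the bass. If C is the root of a half-diminished seventh chord, the root is C (chord tones C–Eb–Gb–Bb).

C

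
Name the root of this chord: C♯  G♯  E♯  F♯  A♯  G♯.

F#

C#, G#, E#, F#, A# are the tones of an F# major ninth chord (F#–A#–C#–E#–G#), making F# the root.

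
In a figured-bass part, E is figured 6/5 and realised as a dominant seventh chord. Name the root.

The figures 6/5 mean the third of the chord is in the bass. If E is the third of a dominant seventh chord, the root is C (chord tones C–E–G–Bb).

C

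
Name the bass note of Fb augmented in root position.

Fb

In root position the root is lowest. For Fb augmented (Fb–Ab–C) that is Fb.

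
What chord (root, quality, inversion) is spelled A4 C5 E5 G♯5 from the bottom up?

A minor-major seventh, root position

The pitch classes A, C, E, G# arrange in thirds as A–C–E–G#: an A minor-major seventh chord.
With the root (A) in the bass, the chord is in root position (figured bass 7).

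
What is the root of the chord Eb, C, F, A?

F

Reordering Eb, C, F, A into stacked thirds gives F–A–C–Eb; the bottom of that stack, F, is the root.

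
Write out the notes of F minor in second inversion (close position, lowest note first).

F minor is F–Ab–C. Second inversion puts the fifth (C) in the bass, with the remaining tones above: C, F, Ab.

C, F, Ab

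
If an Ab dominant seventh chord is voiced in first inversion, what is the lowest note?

C

The third of Ab dominant seventh (Ab–C–Eb–Gb) is C; that is the bass in first inversion.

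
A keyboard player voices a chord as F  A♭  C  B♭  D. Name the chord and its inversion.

The pitch classes F, Ab, C, Bb, D arrange in thirds as Bb–D–F–Ab–C: a Bb dominant ninth chord.
With the fifth (F) in the bass, the chord is in second inversion.

Bb dominant ninth, second inversion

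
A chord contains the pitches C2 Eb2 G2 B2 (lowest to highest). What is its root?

C

The distinct letter names are C, Eb, G, B. Arranged as a stack of thirds they read C–Eb–G–B, so C is the root (a C minor-major seventh chord).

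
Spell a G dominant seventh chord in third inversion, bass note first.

Spelling G dominant seventh: G–B–D–F. In third inversion the seventh is bass, giving F, G, B, D from the bottom.

F, G, B, D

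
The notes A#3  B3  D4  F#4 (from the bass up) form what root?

B

A#, B, D, F# are the tones of a B minor-major seventh chord (B–D–F#–A#), making B the root.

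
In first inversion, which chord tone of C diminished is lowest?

In first inversion the third is lowest. For C diminished (C–Eb–Gb) that is Eb.

Eb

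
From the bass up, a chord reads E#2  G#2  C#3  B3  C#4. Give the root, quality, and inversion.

Reducing to letter names: E#, G#, C#, B. These stack in thirds as C#–E#–G#–B — a C# dominant seventh chord.
E# is the third of C# dominant seventh; third in the bass means first inversion (figured bass 6/5).

C# dominant seventh, first inversion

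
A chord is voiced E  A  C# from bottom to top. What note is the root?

Reordering E, A, C# into stacked thirds gives A–C#–E; the bottom of that stack, A, is the root.

A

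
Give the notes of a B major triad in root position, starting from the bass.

The chord tones are B–D#–F#. With the root (B) lowest for root position: B, D#, F#.

B, D#, F#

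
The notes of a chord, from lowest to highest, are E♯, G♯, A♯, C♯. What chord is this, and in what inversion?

A# minor seventh, second inversion

The distinct note names are E#, G#, A#, C#. Stacked in thirds they read A#–C#–E#–G#, which is a minor seventh chord on A#.
E# is the fifth of A# minor seventh; fifth in the bass means second inversion (figured bass 4/3).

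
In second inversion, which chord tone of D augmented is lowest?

A#

In second inversion the fifth is lowest. For D augmented (D–F#–A#) that is A#.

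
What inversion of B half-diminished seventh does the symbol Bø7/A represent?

Bø7/A means B half-diminished seventh with A in the bass. A is the seventh of B half-diminished seventh (B–D–F–A), so this is third inversion.

third inversion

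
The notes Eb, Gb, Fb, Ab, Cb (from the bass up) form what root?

Fb

Eb, Gb, Fb, Ab, Cb are the tones of an Fb major ninth chord (Fb–Ab–Cb–Eb–Gb), making Fb the root.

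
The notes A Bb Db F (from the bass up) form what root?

The distinct letter names are A, Bb, Db, F. Arranged as a stack of thirds they read Bb–Db–F–A, so Bb is the root (a Bb minor-major seventh chord).

Bb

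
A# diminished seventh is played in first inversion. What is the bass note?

A# diminished seventh is A#–C#–E–G. First inversion places the third in the bass: C#.

C#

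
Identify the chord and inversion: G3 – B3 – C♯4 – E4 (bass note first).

C# half-diminished seventh, second inversion

The pitch classes G, B, C#, E arrange in thirds as C#–E–G–B: a C# half-diminished seventh chord.
With the fifth (G) in the bass, the chord is in second inversion (figured bass 4/3).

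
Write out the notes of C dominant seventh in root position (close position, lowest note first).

C, E, G, Bb

C dominant seventh is C–E–G–Bb. Root position puts the root (C) in the bass, with the remaining tones above: C, E, G, Bb.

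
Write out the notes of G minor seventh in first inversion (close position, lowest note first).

Bb, D, F, G

The chord tones are G–Bb–D–F. With the third (Bb) lowest for first inversion: Bb, D, F, G.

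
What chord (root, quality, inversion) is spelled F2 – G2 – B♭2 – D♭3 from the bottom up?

G half-diminished seventh, third inversion

The distinct note names are F, G, Bb, Db. Stacked in thirds they read G–Bb–Db–F, which is a half-diminished seventh chord on G.
F is the seventh of G half-diminished seventh; seventh in the bass means third inversion (figured bass 4/2).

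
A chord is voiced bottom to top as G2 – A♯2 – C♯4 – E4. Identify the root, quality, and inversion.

A# diminished seventh, third inversion

The pitch classes G, A#, C#, E arrange in thirds as A#–C#–E–G: an A# diminished seventh chord.
With the seventh (G) in the bass, the chord is in third inversion (figured bass 4/2).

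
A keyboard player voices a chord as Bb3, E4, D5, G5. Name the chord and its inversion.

E half-diminished seventh, second inversion

The pitch classes Bb, E, D, G arrange in thirds as E–G–Bb–D: an E half-diminished seventh chord.
Bb is the fifth of E half-diminished seventh; fifth in the bass means second inversion (figured bass 4/3).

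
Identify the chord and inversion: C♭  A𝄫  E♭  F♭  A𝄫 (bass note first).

The pitch classes Cb, Abb, Eb, Fb arrange in thirds as Fb–Abb–Cb–Eb: an Fb minor-major seventh chord.
With the fifth (Cb) in the bass, the chord is in second inversion (figured bass 4/3).

Fb minor-major seventh, second inversion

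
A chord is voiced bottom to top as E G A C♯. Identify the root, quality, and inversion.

A dominant seventh, second inversion

The distinct note names are E, G, A, C#. Stacked in thirds they read A–C#–E–G, which is a dominant seventh chord on A.
E is the fifth of A dominant seventh; fifth in the bass means second inversion (figured bass 4/3).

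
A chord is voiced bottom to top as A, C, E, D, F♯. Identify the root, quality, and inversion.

The pitch classes A, C, E, D, F# arrange in thirds as D–F#–A–C–E: a D dominant ninth chord.
With the fifth (A) in the bass, the chord is in second inversion.

D dominant ninth, second inversion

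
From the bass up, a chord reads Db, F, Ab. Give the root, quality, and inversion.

Db major, root position

The distinct note names are Db, F, Ab. Stacked in thirds they read Db–F–Ab, which is a major triad on Db.
The lowest note is Db, the root of the chord, so this is root position (figured bass 5/3).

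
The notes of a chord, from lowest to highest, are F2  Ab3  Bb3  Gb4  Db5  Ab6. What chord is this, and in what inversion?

The pitch classes F, Ab, Bb, Gb, Db arrange in thirds as Gb–Bb–Db–F–Ab: a Gb major ninth chord.
The lowest note is F, the seventh of the chord, so this is third inversion.

Gb major ninth, third inversion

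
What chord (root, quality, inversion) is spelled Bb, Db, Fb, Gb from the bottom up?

Gb dominant seventh, first inversion

The distinct note names are Bb, Db, Fb, Gb. Stacked in thirds they read Gb–Bb–Db–Fb, which is a dominant seventh chord on Gb.
The lowest note is Bb, the third of the chord, so this is first inversion (figured bass 6/5).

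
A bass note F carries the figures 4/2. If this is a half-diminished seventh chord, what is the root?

G

The figures 4/2 mean the seventh of the chord is in the bass. If F is the seventh of a half-diminished seventh chord, the root is G (chord tones G–Bb–Db–F).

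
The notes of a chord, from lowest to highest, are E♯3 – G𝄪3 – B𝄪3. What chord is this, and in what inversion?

The pitch classes E#, G##, B## arrange in thirds as E#–G##–B##: an E# augmented triad.
With the root (E#) in the bass, the chord is in root position (figured bass 5/3).

E# augmented, root position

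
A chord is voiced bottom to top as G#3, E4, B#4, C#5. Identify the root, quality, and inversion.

Reducing to letter names: G#, E, B#, C#. These stack in thirds as C#–E–G#–B# — a C# minor-major seventh chord.
G# is the fifth of C# minor-major seventh; fifth in the bass means second inversion (figured bass 4/3).

C# minor-major seventh, second inversion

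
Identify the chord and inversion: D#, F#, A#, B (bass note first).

B major seventh, first inversion

The pitch classes D#, F#, A#, B arrange in thirds as B–D#–F#–A#: a B major seventh chord.
D# is the third of B major seventh; third in the bass means first inversion (figured bass 6/5).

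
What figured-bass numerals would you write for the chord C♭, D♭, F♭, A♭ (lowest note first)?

4/2

The notes Cb, Db, Fb, Ab stack in thirds as Db–Fb–Ab–Cb — a Db minor seventh chord. The bass Cb is the seventh, so this is third inversion: figured 4/2.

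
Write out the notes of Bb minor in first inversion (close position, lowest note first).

The chord tones are Bb–Db–F. With the third (Db) lowest for first inversion: Db, F, Bb.

Db, F, Bb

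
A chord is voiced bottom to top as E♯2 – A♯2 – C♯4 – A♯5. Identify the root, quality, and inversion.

A# minor, second inversion

The distinct note names are E#, A#, C#. Stacked in thirds they read A#–C#–E#, which is a minor triad on A#.
The lowest note is E#, the fifth of the chord, so this is second inversion (figured bass 6/4).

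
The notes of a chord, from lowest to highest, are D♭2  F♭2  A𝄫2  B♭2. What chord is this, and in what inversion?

Reducing to letter names: Db, Fb, Abb, Bb. These stack in thirds as Bb–Db–Fb–Abb — a Bb diminished seventh chord.
The lowest note is Db, the third of the chord, so this is first inversion (figured bass 6/5).

Bb diminished seventh, first inversion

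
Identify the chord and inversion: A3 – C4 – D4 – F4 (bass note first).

D minor seventh, second inversion

The distinct note names are A, C, D, F. Stacked in thirds they read D–F–A–C, which is a minor seventh chord on D.
A is the fifth of D minor seventh; fifth in the bass means second inversion (figured bass 4/3).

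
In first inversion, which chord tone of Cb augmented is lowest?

Eb

The third of Cb augmented (Cb–Eb–G) is Eb; that is the bass in first inversion.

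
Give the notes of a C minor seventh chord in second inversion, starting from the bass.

G, Bb, C, Eb

C minor seventh is C–Eb–G–Bb. Second inversion puts the fifth (G) in the bass, with the remaining tones above: G, Bb, C, Eb.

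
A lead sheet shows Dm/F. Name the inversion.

first inversion

Dm/F means D minor with F in the bass. F is the third of D minor (D–F–A), so this is first inversion.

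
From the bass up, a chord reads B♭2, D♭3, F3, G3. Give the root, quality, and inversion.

The pitch classes Bb, Db, F, G arrange in thirds as G–Bb–Db–F: a G half-diminished seventh chord.
The lowest note is Bb, the third of the chord, so this is first inversion (figured bass 6/5).

G half-diminished seventh, first inversion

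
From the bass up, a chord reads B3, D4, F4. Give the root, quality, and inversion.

B diminished, root position

The pitch classes B, D, F arrange in thirds as B–D–F: a B diminished triad.
With the root (B) in the bass, the chord is in root position (figured bass 5/3).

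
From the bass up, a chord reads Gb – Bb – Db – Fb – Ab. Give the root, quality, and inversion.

Gb dominant ninth, root position

The pitch classes Gb, Bb, Db, Fb, Ab arrange in thirds as Gb–Bb–Db–Fb–Ab: a Gb dominant ninth chord.
The lowest note is Gb, the root of the chord, so this is root position.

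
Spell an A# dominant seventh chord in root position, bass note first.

A#, C##, E#, G#

A# dominant seventh is A#–C##–E#–G#. Root position puts the root (A#) in the bass, with the remaining tones above: A#, C##, E#, G#.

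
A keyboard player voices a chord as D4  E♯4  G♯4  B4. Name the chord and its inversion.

The pitch classes D, E#, G#, B arrange in thirds as E#–G#–B–D: an E# diminished seventh chord.
With the seventh (D) in the bass, the chord is in third inversion (figured bass 4/2).

E# diminished seventh, third inversion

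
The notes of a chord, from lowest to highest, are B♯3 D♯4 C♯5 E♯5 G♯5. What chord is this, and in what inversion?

Reducing to letter names: B#, D#, C#, E#, G#. These stack in thirds as C#–E#–G#–B#–D# — a C# major ninth chord.
The lowest note is B#, the seventh of the chord, so this is third inversion.

C# major ninth, third inversion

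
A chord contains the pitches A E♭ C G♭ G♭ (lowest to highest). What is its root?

A

Reordering A, Eb, C, Gb into stacked thirds gives A–C–Eb–Gb; the bottom of that stack, A, is the root.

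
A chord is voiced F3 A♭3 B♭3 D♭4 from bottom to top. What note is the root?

Reordering F, Ab, Bb, Db into stacked thirds gives Bb–Db–F–Ab; the bottom of that stack, Bb, is the root.

Bb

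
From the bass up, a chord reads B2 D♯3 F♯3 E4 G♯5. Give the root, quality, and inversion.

The pitch classes B, D#, F#, E, G# arrange in thirds as E–G#–B–D#–F#: an E major ninth chord.
B is the fifth of E major ninth; fifth in the bass means second inversion.

E major ninth, second inversion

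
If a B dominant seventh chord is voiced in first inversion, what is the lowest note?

D#

In first inversion the third is lowest. For B dominant seventh (B–D#–F#–A) that is D#.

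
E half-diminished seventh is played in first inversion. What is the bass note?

G

E half-diminished seventh is E–G–Bb–D. First inversion places the third in the bass: G.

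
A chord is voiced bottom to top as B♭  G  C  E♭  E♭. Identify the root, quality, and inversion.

Reducing to letter names: Bb, G, C, Eb. These stack in thirds as C–Eb–G–Bb — a C minor seventh chord.
The lowest note is Bb, the seventh of the chord, so this is third inversion (figured bass 4/2).

C minor seventh, third inversion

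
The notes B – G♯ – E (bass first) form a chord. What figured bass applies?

The notes B, G#, E stack in thirds as E–G#–B — an E major triad. The bass B is the fifth, so this is second inversion: figured 6/4.

6/4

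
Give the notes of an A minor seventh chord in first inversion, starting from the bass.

A minor seventh is A–C–E–G. First inversion puts the third (C) in the bass, with the remaining tones above: C, E, G, A.

C, E, G, A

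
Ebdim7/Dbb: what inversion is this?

Ebdim7/Dbb means Eb diminished seventh with Dbb in the bass. Dbb is the seventh of Eb diminished seventh (Eb–Gb–Bbb–Dbb), so this is third inversion.

third inversion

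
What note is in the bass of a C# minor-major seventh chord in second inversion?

G#

In second inversion the fifth is lowest. For C# minor-major seventh (C#–E–G#–B#) that is G#.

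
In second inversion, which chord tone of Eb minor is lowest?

Eb minor is Eb–Gb–Bb. Second inversion places the fifth in the bass: Bb.

Bb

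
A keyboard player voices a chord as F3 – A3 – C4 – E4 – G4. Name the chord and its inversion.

The pitch classes F, A, C, E, G arrange in thirds as F–A–C–E–G: an F major ninth chord.
With the root (F) in the bass, the chord is in root position.

F major ninth, root position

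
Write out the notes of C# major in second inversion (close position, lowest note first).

Spelling C# major: C#–E#–G#. In second inversion the fifth is bass, giving G#, C#, E# from the bottom.

G#, C#, E#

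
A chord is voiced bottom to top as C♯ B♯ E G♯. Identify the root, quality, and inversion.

The distinct note names are C#, B#, E, G#. Stacked in thirds they read C#–E–G#–B#, which is a minor-major seventh chord on C#.
C# is the root of C# minor-major seventh; root in the bass means root position (figured bass 7).

C# minor-major seventh, root position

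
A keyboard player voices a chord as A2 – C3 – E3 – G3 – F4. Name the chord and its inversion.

The pitch classes A, C, E, G, F arrange in thirds as F–A–C–E–G: an F major ninth chord.
With the third (A) in the bass, the chord is in first inversion.

F major ninth, first inversion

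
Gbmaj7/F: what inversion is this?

Gbmaj7/F means Gb major seventh with F in the bass. F is the seventh of Gb major seventh (Gb–Bb–Db–F), so this is third inversion.

third inversion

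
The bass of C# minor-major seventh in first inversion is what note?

C# minor-major seventh is C#–E–G#–B#. First inversion places the third in the bass: E.

E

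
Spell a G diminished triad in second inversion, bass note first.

The chord tones are G–Bb–Db. With the fifth (Db) lowest for second inversion: Db, G, Bb.

Db, G, Bb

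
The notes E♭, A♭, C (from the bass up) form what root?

Ab

Reordering Eb, Ab, C into stacked thirds gives Ab–C–Eb; the bottom of that stack, Ab, is the root.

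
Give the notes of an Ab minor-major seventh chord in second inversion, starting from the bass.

Eb, G, Ab, Cb

Ab minor-major seventh is Ab–Cb–Eb–G. Second inversion puts the fifth (Eb) in the bass, with the remaining tones above: Eb, G, Ab, Cb.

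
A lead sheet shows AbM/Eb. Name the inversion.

AbM/Eb means Ab major with Eb in the bass. Eb is the fifth of Ab major (Ab–C–Eb), so this is second inversion.

second inversion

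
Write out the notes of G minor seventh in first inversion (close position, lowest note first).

Bb, D, F, G

Spelling G minor seventh: G–Bb–D–F. In first inversion the third is bass, giving Bb, D, F, G from the bottom.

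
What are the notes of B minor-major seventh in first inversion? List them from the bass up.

D, F#, A#, B

Spelling B minor-major seventh: B–D–F#–A#. In first inversion the third is bass, giving D, F#, A#, B from the bottom.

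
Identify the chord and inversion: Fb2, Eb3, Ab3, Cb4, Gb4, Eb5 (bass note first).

Fb major ninth, root position

Reducing to letter names: Fb, Eb, Ab, Cb, Gb. These stack in thirds as Fb–Ab–Cb–Eb–Gb — an Fb major ninth chord.
The lowest note is Fb, the root of the chord, so this is root position.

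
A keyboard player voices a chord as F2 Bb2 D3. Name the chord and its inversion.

The distinct note names are F, Bb, D. Stacked in thirds they read Bb–D–F, which is a major triad on Bb.
The lowest note is F, the fifth of the chord, so this is second inversion (figured bass 6/4).

Bb major, second inversion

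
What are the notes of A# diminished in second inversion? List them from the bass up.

E, A#, C#

Spelling A# diminished: A#–C#–E. In second inversion the fifth is bass, giving E, A#, C# from the bottom.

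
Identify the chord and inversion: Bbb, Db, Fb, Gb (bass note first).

The pitch classes Bbb, Db, Fb, Gb arrange in thirds as Gb–Bbb–Db–Fb: a Gb minor seventh chord.
Bbb is the third of Gb minor seventh; third in the bass means first inversion (figured bass 6/5).

Gb minor seventh, first inversion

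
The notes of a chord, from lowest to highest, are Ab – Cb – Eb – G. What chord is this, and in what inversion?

Ab minor-major seventh, root position

The distinct note names are Ab, Cb, Eb, G. Stacked in thirds they read Ab–Cb–Eb–G, which is a minor-major seventh chord on Ab.
Ab is the root of Ab minor-major seventh; root in the bass means root position (figured bass 7).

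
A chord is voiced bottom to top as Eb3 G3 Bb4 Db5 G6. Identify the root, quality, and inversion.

Eb dominant seventh, root position

Reducing to letter names: Eb, G, Bb, Db. These stack in thirds as Eb–G–Bb–Db — an Eb dominant seventh chord.
With the root (Eb) in the bass, the chord is in root position (figured bass 7).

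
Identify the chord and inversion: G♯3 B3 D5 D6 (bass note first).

Reducing to letter names: G#, B, D. These stack in thirds as G#–B–D — a G# diminished triad.
G# is the root of G# diminished; root in the bass means root position (figured bass 5/3).

G# diminished, root position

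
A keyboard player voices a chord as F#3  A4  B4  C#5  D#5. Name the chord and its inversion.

B dominant ninth, second inversion

The pitch classes F#, A, B, C#, D# arrange in thirds as B–D#–F#–A–C#: a B dominant ninth chord.
F# is the fifth of B dominant ninth; fifth in the bass means second inversion.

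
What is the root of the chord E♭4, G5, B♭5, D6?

Eb

Eb, G, Bb, D are the tones of an Eb major seventh chord (Eb–G–Bb–D), making Eb the root.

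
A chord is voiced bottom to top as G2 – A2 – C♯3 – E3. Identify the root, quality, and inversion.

A dominant seventh, third inversion

The distinct note names are G, A, C#, E. Stacked in thirds they read A–C#–E–G, which is a dominant seventh chord on A.
The lowest note is G, the seventh of the chord, so this is third inversion (figured bass 4/2).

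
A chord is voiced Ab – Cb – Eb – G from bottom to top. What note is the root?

Ab, Cb, Eb, G are the tones of an Ab minor-major seventh chord (Ab–Cb–Eb–G), making Ab the root.

Ab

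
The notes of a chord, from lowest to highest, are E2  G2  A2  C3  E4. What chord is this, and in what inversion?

Reducing to letter names: E, G, A, C. These stack in thirds as A–C–E–G — an A minor seventh chord.
With the fifth (E) in the bass, the chord is in second inversion (figured bass 4/3).

A minor seventh, second inversion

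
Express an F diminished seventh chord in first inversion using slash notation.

First inversion of F diminished seventh has the third (Ab) in the bass. As a slash chord: Fdim7/Ab.

Fdim7/Ab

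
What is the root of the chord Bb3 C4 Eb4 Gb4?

Reordering Bb, C, Eb, Gb into stacked thirds gives C–Eb–Gb–Bb; the bottom of that stack, C, is the root.

C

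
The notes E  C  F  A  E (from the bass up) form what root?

F

Reordering E, C, F, A into stacked thirds gives F–A–C–E; the bottom of that stack, F, is the root.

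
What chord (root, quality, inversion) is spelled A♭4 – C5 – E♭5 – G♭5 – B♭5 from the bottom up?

Ab dominant ninth, root position

The distinct note names are Ab, C, Eb, Gb, Bb. Stacked in thirds they read Ab–C–Eb–Gb–Bb, which is a dominant ninth chord on Ab.
Ab is the root of Ab dominant ninth; root in the bass means root position.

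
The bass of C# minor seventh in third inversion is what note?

The seventh of C# minor seventh (C#–E–G#–B) is B; that is the bass in third inversion.

B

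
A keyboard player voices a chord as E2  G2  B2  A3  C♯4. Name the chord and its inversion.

The distinct note names are E, G, B, A, C#. Stacked in thirds they read A–C#–E–G–B, which is a dominant ninth chord on A.
The lowest note is E, the fifth of the chord, so this is second inversion.

A dominant ninth, second inversion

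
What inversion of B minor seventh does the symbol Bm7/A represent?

Bm7/A means B minor seventh with A in the bass. A is the seventh of B minor seventh (B–D–F#–A), so this is third inversion.

third inversion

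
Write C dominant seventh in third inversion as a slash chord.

C7/Bb

Third inversion of C dominant seventh has the seventh (Bb) in the bass. As a slash chord: C7/Bb.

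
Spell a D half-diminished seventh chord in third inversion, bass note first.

C, D, F, Ab

The chord tones are D–F–Ab–C. With the seventh (C) lowest for third inversion: C, D, F, Ab.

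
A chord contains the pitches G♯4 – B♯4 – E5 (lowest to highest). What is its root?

The distinct letter names are G#, B#, E. Arranged as a stack of thirds they read E–G#–B#, so E is the root (an E augmented triad).

E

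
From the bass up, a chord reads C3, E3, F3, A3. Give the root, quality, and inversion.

F major seventh, second inversion

Reducing to letter names: C, E, F, A. These stack in thirds as F–A–C–E — an F major seventh chord.
C is the fifth of F major seventh; fifth in the bass means second inversion (figured bass 4/3).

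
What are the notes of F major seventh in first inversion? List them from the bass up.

Spelling F major seventh: F–A–C–E. In first inversion the third is bass, giving A, C, E, F from the bottom.

A, C, E, F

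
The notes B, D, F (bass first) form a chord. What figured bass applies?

The notes B, D, F stack in thirds as B–D–F — a B diminished triad. The bass B is the root, so this is root position: figured 5/3.

5/3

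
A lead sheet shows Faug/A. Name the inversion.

first inversion

Faug/A means F augmented with A in the bass. A is the third of F augmented (F–A–C#), so this is first inversion.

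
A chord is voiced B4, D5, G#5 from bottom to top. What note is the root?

G#

The distinct letter names are B, D, G#. Arranged as a stack of thirds they read G#–B–D, so G# is the root (a G# diminished triad).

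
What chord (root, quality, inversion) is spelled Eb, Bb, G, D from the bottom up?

Eb major seventh, root position

Reducing to letter names: Eb, Bb, G, D. These stack in thirds as Eb–G–Bb–D — an Eb major seventh chord.
With the root (Eb) in the bass, the chord is in root position (figured bass 7).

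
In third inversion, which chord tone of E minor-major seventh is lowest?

E minor-major seventh is E–G–B–D#. Third inversion places the seventh in the bass: D#.

D#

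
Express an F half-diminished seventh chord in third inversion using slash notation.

Third inversion of F half-diminished seventh has the seventh (Eb) in the bass. As a slash chord: Fø7/Eb.

Fø7/Eb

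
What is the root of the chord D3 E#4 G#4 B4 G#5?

E#

D, E#, G#, B are the tones of an E# diminished seventh chord (E#–G#–B–D), making E# the root.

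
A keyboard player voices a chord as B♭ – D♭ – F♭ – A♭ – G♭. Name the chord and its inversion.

Gb dominant ninth, first inversion

The pitch classes Bb, Db, Fb, Ab, Gb arrange in thirds as Gb–Bb–Db–Fb–Ab: a Gb dominant ninth chord.
The lowest note is Bb, the third of the chord, so this is first inversion.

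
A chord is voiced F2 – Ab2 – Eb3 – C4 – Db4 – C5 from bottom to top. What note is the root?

Db

F, Ab, Eb, C, Db are the tones of a Db major ninth chord (Db–F–Ab–C–Eb), making Db the root.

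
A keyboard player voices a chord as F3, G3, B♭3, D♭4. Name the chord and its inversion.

G half-diminished seventh, third inversion

The distinct note names are F, G, Bb, Db. Stacked in thirds they read G–Bb–Db–F, which is a half-diminished seventh chord on G.
The lowest note is F, the seventh of the chord, so this is third inversion (figured bass 4/2).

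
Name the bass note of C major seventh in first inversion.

E

In first inversion the third is lowest. For C major seventh (C–E–G–B) that is E.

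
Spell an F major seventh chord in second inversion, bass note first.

The chord tones are F–A–C–E. With the fifth (C) lowest for second inversion: C, E, F, A.

C, E, F, A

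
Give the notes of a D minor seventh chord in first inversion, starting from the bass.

The chord tones are D–F–A–C. With the third (F) lowest for first inversion: F, A, C, D.

F, A, C, D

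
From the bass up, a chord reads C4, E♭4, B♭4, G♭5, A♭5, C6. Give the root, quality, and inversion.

The pitch classes C, Eb, Bb, Gb, Ab arrange in thirds as Ab–C–Eb–Gb–Bb: an Ab dominant ninth chord.
With the third (C) in the bass, the chord is in first inversion.

Ab dominant ninth, first inversion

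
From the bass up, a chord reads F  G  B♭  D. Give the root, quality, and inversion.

The distinct note names are F, G, Bb, D. Stacked in thirds they read G–Bb–D–F, which is a minor seventh chord on G.
With the seventh (F) in the bass, the chord is in third inversion (figured bass 4/2).

G minor seventh, third inversion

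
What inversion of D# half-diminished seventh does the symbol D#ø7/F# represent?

first inversion

D#ø7/F# means D# half-diminished seventh with F# in the bass. F# is the third of D# half-diminished seventh (D#–F#–A–C#), so this is first inversion.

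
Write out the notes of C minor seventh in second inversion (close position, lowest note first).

G, Bb, C, Eb

Spelling C minor seventh: C–Eb–G–Bb. In second inversion the fifth is bass, giving G, Bb, C, Eb from the bottom.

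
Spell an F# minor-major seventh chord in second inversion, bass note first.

The chord tones are F#–A–C#–E#. With the fifth (C#) lowest for second inversion: C#, E#, F#, A.

C#, E#, F#, A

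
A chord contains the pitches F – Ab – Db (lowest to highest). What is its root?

Db

Reordering F, Ab, Db into stacked thirds gives Db–F–Ab; the bottom of that stack, Db, is the root.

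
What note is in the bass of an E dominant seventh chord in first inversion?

The third of E dominant seventh (E–G#–B–D) is G#; that is the bass in first inversion.

G#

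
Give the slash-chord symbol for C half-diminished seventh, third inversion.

Third inversion of C half-diminished seventh has the seventh (Bb) in the bass. As a slash chord: Cø7/Bb.

Cø7/Bb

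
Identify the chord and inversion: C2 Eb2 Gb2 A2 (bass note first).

A diminished seventh, first inversion

The pitch classes C, Eb, Gb, A arrange in thirds as A–C–Eb–Gb: an A diminished seventh chord.
The lowest note is C, the third of the chord, so this is first inversion (figured bass 6/5).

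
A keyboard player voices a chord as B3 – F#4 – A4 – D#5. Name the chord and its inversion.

The pitch classes B, F#, A, D# arrange in thirds as B–D#–F#–A: a B dominant seventh chord.
B is the root of B dominant seventh; root in the bass means root position (figured bass 7).

B dominant seventh, root position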